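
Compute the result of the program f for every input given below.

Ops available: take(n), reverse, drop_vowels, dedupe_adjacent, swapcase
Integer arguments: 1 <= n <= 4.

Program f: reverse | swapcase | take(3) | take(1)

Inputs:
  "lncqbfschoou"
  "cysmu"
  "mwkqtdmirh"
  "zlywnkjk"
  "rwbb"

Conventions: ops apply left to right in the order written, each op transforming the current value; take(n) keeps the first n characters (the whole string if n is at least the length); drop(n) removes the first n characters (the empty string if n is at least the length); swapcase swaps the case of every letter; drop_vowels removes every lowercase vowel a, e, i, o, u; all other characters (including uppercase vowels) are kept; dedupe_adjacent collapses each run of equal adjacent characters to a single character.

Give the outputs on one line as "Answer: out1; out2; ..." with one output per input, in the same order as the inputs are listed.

"U"; "U"; "H"; "K"; "B"

Execution, op by op:
  "lncqbfschoou" -> "uoohcsfbqcnl" -> "UOOHCSFBQCNL" -> "UOO" -> "U"
  "cysmu" -> "umsyc" -> "UMSYC" -> "UMS" -> "U"
  "mwkqtdmirh" -> "hrimdtqkwm" -> "HRIMDTQKWM" -> "HRI" -> "H"
  "zlywnkjk" -> "kjknwylz" -> "KJKNWYLZ" -> "KJK" -> "K"
  "rwbb" -> "bbwr" -> "BBWR" -> "BBW" -> "B"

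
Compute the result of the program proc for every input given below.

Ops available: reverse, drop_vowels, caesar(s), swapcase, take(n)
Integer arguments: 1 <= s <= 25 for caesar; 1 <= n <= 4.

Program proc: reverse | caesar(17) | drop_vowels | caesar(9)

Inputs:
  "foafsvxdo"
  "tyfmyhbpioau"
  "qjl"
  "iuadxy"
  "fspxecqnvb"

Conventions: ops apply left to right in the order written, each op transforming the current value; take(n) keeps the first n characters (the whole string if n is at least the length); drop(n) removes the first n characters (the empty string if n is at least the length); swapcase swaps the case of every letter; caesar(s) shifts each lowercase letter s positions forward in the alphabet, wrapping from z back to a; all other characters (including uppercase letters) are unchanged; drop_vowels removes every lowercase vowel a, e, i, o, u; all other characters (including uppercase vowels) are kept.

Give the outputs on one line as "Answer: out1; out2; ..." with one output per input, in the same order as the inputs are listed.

"ovsfaof"; "uaoipbhymfyt"; "lq"; "yaui"; "bvqcepsf"

Execution, op by op:
  "foafsvxdo" -> "odxvsfaof" -> "fuomjwrfw" -> "fmjwrfw" -> "ovsfaof"
  "tyfmyhbpioau" -> "uaoipbhymfyt" -> "lrfzgsypdwpk" -> "lrfzgsypdwpk" -> "uaoipbhymfyt"
  "qjl" -> "ljq" -> "cah" -> "ch" -> "lq"
  "iuadxy" -> "yxdaui" -> "pourlz" -> "prlz" -> "yaui"
  "fspxecqnvb" -> "bvnqcexpsf" -> "smehtvogjw" -> "smhtvgjw" -> "bvqcepsf"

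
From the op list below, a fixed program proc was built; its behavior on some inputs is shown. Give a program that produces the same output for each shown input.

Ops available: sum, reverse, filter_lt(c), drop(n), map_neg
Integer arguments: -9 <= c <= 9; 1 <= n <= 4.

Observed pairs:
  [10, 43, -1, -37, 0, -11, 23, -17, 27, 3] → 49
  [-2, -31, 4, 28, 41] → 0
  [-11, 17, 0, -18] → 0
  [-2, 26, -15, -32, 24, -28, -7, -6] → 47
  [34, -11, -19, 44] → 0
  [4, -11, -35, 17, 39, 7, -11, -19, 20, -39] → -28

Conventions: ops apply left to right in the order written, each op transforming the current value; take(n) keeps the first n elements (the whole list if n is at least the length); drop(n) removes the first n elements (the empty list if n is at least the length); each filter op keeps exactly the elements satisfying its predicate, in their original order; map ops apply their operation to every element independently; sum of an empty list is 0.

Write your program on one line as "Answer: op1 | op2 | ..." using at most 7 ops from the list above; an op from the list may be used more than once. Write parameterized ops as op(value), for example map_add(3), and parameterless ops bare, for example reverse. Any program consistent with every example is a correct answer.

drop(2) | reverse | map_neg | drop(4) | reverse | sum

Check, running the answer program on each example:
  [10, 43, -1, -37, 0, -11, 23, -17, 27, 3] -> [-1, -37, 0, -11, 23, -17, 27, 3] -> [3, 27, -17, 23, -11, 0, -37, -1] -> [-3, -27, 17, -23, 11, 0, 37, 1] -> [11, 0, 37, 1] -> [1, 37, 0, 11] -> 49
  [-2, -31, 4, 28, 41] -> [4, 28, 41] -> [41, 28, 4] -> [-41, -28, -4] -> [] -> [] -> 0
  [-11, 17, 0, -18] -> [0, -18] -> [-18, 0] -> [18, 0] -> [] -> [] -> 0
  [-2, 26, -15, -32, 24, -28, -7, -6] -> [-15, -32, 24, -28, -7, -6] -> [-6, -7, -28, 24, -32, -15] -> [6, 7, 28, -24, 32, 15] -> [32, 15] -> [15, 32] -> 47
  [34, -11, -19, 44] -> [-19, 44] -> [44, -19] -> [-44, 19] -> [] -> [] -> 0
  [4, -11, -35, 17, 39, 7, -11, -19, 20, -39] -> [-35, 17, 39, 7, -11, -19, 20, -39] -> [-39, 20, -19, -11, 7, 39, 17, -35] -> [39, -20, 19, 11, -7, -39, -17, 35] -> [-7, -39, -17, 35] -> [35, -17, -39, -7] -> -28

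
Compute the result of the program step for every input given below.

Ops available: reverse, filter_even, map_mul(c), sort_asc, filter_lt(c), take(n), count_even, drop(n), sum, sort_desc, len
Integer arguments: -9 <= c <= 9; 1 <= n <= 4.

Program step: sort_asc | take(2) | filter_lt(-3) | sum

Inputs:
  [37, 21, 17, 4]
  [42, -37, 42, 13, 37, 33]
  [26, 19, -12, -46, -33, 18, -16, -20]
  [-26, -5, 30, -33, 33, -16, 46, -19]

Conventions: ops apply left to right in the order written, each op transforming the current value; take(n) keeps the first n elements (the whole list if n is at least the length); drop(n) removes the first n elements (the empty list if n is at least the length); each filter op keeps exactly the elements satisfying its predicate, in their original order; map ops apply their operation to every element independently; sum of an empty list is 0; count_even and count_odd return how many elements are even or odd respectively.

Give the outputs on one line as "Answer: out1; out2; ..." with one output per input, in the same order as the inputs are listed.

0; -37; -79; -59

Execution, op by op:
  [37, 21, 17, 4] -> [4, 17, 21, 37] -> [4, 17] -> [] -> 0
  [42, -37, 42, 13, 37, 33] -> [-37, 13, 33, 37, 42, 42] -> [-37, 13] -> [-37] -> -37
  [26, 19, -12, -46, -33, 18, -16, -20] -> [-46, -33, -20, -16, -12, 18, 19, 26] -> [-46, -33] -> [-46, -33] -> -79
  [-26, -5, 30, -33, 33, -16, 46, -19] -> [-33, -26, -19, -16, -5, 30, 33, 46] -> [-33, -26] -> [-33, -26] -> -59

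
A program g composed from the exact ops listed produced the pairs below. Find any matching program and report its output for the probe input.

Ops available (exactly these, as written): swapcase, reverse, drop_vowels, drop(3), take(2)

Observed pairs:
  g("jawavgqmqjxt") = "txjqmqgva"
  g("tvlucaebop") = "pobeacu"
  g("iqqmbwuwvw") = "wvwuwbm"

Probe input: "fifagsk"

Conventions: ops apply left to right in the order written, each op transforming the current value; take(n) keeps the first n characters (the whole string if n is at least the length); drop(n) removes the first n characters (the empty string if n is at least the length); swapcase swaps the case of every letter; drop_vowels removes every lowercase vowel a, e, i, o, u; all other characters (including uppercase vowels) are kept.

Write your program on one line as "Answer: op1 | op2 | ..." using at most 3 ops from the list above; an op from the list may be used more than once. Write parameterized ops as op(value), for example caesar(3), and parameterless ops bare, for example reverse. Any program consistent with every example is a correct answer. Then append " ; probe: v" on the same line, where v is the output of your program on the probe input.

drop(3) | reverse ; probe: "ksga"

Check, running the answer program on each example:
  "jawavgqmqjxt" -> "avgqmqjxt" -> "txjqmqgva"
  "tvlucaebop" -> "ucaebop" -> "pobeacu"
  "iqqmbwuwvw" -> "mbwuwvw" -> "wvwuwbm"
  probe: "fifagsk" -> "agsk" -> "ksga"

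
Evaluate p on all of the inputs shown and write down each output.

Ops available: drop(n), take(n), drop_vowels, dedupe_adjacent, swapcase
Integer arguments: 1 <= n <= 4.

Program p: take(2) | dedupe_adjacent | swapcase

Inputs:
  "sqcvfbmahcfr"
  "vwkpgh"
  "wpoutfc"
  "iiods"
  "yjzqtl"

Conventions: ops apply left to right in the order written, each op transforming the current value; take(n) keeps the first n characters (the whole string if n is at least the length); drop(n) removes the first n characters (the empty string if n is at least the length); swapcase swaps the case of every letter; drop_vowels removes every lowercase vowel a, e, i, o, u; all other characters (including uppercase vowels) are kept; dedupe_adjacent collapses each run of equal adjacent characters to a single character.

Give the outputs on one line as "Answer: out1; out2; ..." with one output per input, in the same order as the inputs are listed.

"SQ"; "VW"; "WP"; "I"; "YJ"

Execution, op by op:
  "sqcvfbmahcfr" -> "sq" -> "sq" -> "SQ"
  "vwkpgh" -> "vw" -> "vw" -> "VW"
  "wpoutfc" -> "wp" -> "wp" -> "WP"
  "iiods" -> "ii" -> "i" -> "I"
  "yjzqtl" -> "yj" -> "yj" -> "YJ"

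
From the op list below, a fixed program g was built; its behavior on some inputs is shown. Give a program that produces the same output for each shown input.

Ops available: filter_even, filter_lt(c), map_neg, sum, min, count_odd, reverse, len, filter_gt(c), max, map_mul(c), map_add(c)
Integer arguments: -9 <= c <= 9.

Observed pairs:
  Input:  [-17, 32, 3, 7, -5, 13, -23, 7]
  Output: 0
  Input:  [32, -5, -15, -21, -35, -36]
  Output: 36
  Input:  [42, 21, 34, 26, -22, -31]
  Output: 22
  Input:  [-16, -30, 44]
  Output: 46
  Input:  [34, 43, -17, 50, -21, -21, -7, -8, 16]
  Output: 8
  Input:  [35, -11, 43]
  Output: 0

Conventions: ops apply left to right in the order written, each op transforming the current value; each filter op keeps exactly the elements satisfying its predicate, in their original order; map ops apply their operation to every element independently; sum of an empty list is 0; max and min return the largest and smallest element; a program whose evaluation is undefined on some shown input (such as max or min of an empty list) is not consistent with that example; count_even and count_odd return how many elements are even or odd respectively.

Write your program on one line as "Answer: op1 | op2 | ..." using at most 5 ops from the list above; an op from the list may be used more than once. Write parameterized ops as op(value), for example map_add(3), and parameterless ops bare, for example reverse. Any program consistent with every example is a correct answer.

filter_lt(3) | map_neg | filter_even | sum

Check, running the answer program on each example:
  [-17, 32, 3, 7, -5, 13, -23, 7] -> [-17, -5, -23] -> [17, 5, 23] -> [] -> 0
  [32, -5, -15, -21, -35, -36] -> [-5, -15, -21, -35, -36] -> [5, 15, 21, 35, 36] -> [36] -> 36
  [42, 21, 34, 26, -22, -31] -> [-22, -31] -> [22, 31] -> [22] -> 22
  [-16, -30, 44] -> [-16, -30] -> [16, 30] -> [16, 30] -> 46
  [34, 43, -17, 50, -21, -21, -7, -8, 16] -> [-17, -21, -21, -7, -8] -> [17, 21, 21, 7, 8] -> [8] -> 8
  [35, -11, 43] -> [-11] -> [11] -> [] -> 0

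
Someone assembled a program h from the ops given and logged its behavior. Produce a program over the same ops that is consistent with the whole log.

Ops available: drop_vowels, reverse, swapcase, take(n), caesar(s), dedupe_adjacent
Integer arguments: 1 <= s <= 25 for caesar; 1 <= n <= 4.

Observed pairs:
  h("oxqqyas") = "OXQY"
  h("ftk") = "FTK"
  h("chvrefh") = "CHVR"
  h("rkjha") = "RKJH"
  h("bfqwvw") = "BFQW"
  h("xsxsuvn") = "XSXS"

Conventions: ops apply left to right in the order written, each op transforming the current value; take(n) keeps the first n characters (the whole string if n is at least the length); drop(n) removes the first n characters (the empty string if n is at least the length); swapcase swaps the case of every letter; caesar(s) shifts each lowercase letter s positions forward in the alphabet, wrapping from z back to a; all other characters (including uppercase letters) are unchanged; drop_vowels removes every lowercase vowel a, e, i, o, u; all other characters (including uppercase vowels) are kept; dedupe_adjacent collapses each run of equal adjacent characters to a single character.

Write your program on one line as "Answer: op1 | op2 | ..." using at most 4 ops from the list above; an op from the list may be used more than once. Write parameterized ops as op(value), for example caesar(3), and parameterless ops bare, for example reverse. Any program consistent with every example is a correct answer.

dedupe_adjacent | take(4) | swapcase

Check, running the answer program on each example:
  "oxqqyas" -> "oxqyas" -> "oxqy" -> "OXQY"
  "ftk" -> "ftk" -> "ftk" -> "FTK"
  "chvrefh" -> "chvrefh" -> "chvr" -> "CHVR"
  "rkjha" -> "rkjha" -> "rkjh" -> "RKJH"
  "bfqwvw" -> "bfqwvw" -> "bfqw" -> "BFQW"
  "xsxsuvn" -> "xsxsuvn" -> "xsxs" -> "XSXS"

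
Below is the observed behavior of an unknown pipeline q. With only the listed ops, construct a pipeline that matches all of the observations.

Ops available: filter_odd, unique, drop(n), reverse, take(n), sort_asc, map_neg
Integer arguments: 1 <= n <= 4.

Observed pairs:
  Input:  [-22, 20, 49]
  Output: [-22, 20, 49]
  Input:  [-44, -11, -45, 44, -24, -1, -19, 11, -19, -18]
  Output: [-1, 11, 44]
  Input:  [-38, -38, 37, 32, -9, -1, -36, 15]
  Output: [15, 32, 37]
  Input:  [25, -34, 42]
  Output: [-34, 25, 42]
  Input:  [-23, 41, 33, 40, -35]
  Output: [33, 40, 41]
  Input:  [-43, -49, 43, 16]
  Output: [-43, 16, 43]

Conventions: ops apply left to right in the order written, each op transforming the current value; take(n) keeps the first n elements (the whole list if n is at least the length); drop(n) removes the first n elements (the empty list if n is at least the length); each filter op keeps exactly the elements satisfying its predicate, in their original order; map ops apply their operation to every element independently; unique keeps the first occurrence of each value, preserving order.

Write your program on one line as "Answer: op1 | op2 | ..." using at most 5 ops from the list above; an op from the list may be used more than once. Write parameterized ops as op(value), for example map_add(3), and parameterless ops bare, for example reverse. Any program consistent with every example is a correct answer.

unique | sort_asc | reverse | take(3) | sort_asc

Check, running the answer program on each example:
  [-22, 20, 49] -> [-22, 20, 49] -> [-22, 20, 49] -> [49, 20, -22] -> [49, 20, -22] -> [-22, 20, 49]
  [-44, -11, -45, 44, -24, -1, -19, 11, -19, -18] -> [-44, -11, -45, 44, -24, -1, -19, 11, -18] -> [-45, -44, -24, -19, -18, -11, -1, 11, 44] -> [44, 11, -1, -11, -18, -19, -24, -44, -45] -> [44, 11, -1] -> [-1, 11, 44]
  [-38, -38, 37, 32, -9, -1, -36, 15] -> [-38, 37, 32, -9, -1, -36, 15] -> [-38, -36, -9, -1, 15, 32, 37] -> [37, 32, 15, -1, -9, -36, -38] -> [37, 32, 15] -> [15, 32, 37]
  [25, -34, 42] -> [25, -34, 42] -> [-34, 25, 42] -> [42, 25, -34] -> [42, 25, -34] -> [-34, 25, 42]
  [-23, 41, 33, 40, -35] -> [-23, 41, 33, 40, -35] -> [-35, -23, 33, 40, 41] -> [41, 40, 33, -23, -35] -> [41, 40, 33] -> [33, 40, 41]
  [-43, -49, 43, 16] -> [-43, -49, 43, 16] -> [-49, -43, 16, 43] -> [43, 16, -43, -49] -> [43, 16, -43] -> [-43, 16, 43]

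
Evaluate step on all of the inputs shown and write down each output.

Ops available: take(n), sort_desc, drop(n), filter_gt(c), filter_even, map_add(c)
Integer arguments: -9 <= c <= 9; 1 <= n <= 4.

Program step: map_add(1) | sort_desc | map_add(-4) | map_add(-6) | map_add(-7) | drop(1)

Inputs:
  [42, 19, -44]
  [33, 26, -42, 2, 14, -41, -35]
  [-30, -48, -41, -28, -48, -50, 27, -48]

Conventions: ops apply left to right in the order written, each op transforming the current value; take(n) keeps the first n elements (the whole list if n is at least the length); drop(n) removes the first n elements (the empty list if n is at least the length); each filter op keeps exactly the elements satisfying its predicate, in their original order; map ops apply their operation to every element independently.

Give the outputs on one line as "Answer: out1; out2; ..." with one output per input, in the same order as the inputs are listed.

[3, -60]; [10, -2, -14, -51, -57, -58]; [-44, -46, -57, -64, -64, -64, -66]

Execution, op by op:
  [42, 19, -44] -> [43, 20, -43] -> [43, 20, -43] -> [39, 16, -47] -> [33, 10, -53] -> [26, 3, -60] -> [3, -60]
  [33, 26, -42, 2, 14, -41, -35] -> [34, 27, -41, 3, 15, -40, -34] -> [34, 27, 15, 3, -34, -40, -41] -> [30, 23, 11, -1, -38, -44, -45] -> [24, 17, 5, -7, -44, -50, -51] -> [17, 10, -2, -14, -51, -57, -58] -> [10, -2, -14, -51, -57, -58]
  [-30, -48, -41, -28, -48, -50, 27, -48] -> [-29, -47, -40, -27, -47, -49, 28, -47] -> [28, -27, -29, -40, -47, -47, -47, -49] -> [24, -31, -33, -44, -51, -51, -51, -53] -> [18, -37, -39, -50, -57, -57, -57, -59] -> [11, -44, -46, -57, -64, -64, -64, -66] -> [-44, -46, -57, -64, -64, -64, -66]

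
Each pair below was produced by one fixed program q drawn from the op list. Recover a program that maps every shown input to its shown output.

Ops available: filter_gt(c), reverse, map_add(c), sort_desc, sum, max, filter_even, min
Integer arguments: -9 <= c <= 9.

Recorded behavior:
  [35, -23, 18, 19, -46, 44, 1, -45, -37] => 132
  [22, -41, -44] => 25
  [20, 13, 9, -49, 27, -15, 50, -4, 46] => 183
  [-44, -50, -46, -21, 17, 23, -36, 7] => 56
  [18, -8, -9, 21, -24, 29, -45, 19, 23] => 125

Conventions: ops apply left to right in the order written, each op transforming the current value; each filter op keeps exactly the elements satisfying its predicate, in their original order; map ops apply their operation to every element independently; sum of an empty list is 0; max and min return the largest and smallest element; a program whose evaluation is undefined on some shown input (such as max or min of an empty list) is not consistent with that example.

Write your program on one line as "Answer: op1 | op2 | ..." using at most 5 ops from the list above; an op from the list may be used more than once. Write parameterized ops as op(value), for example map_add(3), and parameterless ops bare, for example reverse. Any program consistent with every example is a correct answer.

reverse | filter_gt(-3) | map_add(3) | sum

Check, running the answer program on each example:
  [35, -23, 18, 19, -46, 44, 1, -45, -37] -> [-37, -45, 1, 44, -46, 19, 18, -23, 35] -> [1, 44, 19, 18, 35] -> [4, 47, 22, 21, 38] -> 132
  [22, -41, -44] -> [-44, -41, 22] -> [22] -> [25] -> 25
  [20, 13, 9, -49, 27, -15, 50, -4, 46] -> [46, -4, 50, -15, 27, -49, 9, 13, 20] -> [46, 50, 27, 9, 13, 20] -> [49, 53, 30, 12, 16, 23] -> 183
  [-44, -50, -46, -21, 17, 23, -36, 7] -> [7, -36, 23, 17, -21, -46, -50, -44] -> [7, 23, 17] -> [10, 26, 20] -> 56
  [18, -8, -9, 21, -24, 29, -45, 19, 23] -> [23, 19, -45, 29, -24, 21, -9, -8, 18] -> [23, 19, 29, 21, 18] -> [26, 22, 32, 24, 21] -> 125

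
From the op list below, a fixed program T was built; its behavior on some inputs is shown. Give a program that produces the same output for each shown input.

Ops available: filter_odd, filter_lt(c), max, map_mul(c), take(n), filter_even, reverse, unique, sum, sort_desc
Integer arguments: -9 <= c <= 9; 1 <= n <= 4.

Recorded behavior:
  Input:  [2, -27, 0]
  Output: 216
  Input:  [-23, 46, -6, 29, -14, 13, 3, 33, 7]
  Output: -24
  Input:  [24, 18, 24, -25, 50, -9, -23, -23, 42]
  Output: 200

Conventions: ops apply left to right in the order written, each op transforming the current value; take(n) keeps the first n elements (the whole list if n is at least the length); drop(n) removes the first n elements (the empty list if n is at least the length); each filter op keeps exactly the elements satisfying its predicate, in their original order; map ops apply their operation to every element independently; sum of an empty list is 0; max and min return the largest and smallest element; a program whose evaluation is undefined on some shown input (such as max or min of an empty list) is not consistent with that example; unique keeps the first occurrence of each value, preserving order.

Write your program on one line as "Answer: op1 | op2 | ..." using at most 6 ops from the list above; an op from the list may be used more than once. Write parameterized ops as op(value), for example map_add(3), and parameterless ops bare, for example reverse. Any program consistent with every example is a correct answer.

filter_odd | reverse | take(4) | map_mul(-8) | max

Check, running the answer program on each example:
  [2, -27, 0] -> [-27] -> [-27] -> [-27] -> [216] -> 216
  [-23, 46, -6, 29, -14, 13, 3, 33, 7] -> [-23, 29, 13, 3, 33, 7] -> [7, 33, 3, 13, 29, -23] -> [7, 33, 3, 13] -> [-56, -264, -24, -104] -> -24
  [24, 18, 24, -25, 50, -9, -23, -23, 42] -> [-25, -9, -23, -23] -> [-23, -23, -9, -25] -> [-23, -23, -9, -25] -> [184, 184, 72, 200] -> 200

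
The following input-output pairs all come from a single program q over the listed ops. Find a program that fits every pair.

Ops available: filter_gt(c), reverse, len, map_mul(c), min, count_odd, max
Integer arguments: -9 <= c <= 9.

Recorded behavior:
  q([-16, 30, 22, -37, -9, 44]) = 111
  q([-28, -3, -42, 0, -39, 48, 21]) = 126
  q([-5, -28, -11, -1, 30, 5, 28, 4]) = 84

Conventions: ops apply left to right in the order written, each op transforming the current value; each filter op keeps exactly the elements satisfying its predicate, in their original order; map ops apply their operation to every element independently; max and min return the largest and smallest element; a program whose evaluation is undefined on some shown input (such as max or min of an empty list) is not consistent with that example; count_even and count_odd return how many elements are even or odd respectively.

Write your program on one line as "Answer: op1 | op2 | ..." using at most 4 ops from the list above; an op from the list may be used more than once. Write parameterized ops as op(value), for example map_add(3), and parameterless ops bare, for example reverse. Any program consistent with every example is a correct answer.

map_mul(-3) | reverse | max

Check, running the answer program on each example:
  [-16, 30, 22, -37, -9, 44] -> [48, -90, -66, 111, 27, -132] -> [-132, 27, 111, -66, -90, 48] -> 111
  [-28, -3, -42, 0, -39, 48, 21] -> [84, 9, 126, 0, 117, -144, -63] -> [-63, -144, 117, 0, 126, 9, 84] -> 126
  [-5, -28, -11, -1, 30, 5, 28, 4] -> [15, 84, 33, 3, -90, -15, -84, -12] -> [-12, -84, -15, -90, 3, 33, 84, 15] -> 84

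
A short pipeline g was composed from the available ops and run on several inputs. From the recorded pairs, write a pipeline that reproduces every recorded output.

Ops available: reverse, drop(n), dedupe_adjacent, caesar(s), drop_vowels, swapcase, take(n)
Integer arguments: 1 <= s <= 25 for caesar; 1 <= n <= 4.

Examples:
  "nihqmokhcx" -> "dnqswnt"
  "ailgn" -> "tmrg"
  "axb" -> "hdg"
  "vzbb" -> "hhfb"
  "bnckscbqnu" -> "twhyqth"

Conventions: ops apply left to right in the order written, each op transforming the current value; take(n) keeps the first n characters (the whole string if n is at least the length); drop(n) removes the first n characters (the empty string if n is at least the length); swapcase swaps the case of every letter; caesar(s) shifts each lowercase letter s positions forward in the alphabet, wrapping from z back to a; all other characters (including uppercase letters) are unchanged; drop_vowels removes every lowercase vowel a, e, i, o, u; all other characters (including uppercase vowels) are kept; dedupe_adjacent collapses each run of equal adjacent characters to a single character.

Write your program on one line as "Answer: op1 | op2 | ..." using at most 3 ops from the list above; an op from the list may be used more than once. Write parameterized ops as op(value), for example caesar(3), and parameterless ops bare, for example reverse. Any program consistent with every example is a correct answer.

reverse | caesar(6) | drop_vowels

Check, running the answer program on each example:
  "nihqmokhcx" -> "xchkomqhin" -> "dinquswnot" -> "dnqswnt"
  "ailgn" -> "nglia" -> "tmrog" -> "tmrg"
  "axb" -> "bxa" -> "hdg" -> "hdg"
  "vzbb" -> "bbzv" -> "hhfb" -> "hhfb"
  "bnckscbqnu" -> "unqbcskcnb" -> "atwhiyqith" -> "twhyqth"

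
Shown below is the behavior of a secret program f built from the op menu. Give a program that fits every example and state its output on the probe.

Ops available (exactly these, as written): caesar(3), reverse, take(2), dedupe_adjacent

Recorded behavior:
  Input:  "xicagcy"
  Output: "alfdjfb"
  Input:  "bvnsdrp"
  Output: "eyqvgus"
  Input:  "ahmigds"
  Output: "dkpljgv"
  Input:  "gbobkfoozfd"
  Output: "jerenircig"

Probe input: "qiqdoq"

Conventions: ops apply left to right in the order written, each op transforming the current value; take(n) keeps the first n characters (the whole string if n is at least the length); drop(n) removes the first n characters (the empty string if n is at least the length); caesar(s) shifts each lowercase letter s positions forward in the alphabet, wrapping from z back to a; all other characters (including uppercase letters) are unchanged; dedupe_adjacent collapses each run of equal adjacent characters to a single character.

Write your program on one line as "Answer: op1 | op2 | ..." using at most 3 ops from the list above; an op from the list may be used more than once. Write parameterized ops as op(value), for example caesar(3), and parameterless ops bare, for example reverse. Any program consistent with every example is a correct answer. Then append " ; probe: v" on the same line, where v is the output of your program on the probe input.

dedupe_adjacent | caesar(3) ; probe: "tltgrt"

Check, running the answer program on each example:
  "xicagcy" -> "xicagcy" -> "alfdjfb"
  "bvnsdrp" -> "bvnsdrp" -> "eyqvgus"
  "ahmigds" -> "ahmigds" -> "dkpljgv"
  "gbobkfoozfd" -> "gbobkfozfd" -> "jerenircig"
  probe: "qiqdoq" -> "qiqdoq" -> "tltgrt"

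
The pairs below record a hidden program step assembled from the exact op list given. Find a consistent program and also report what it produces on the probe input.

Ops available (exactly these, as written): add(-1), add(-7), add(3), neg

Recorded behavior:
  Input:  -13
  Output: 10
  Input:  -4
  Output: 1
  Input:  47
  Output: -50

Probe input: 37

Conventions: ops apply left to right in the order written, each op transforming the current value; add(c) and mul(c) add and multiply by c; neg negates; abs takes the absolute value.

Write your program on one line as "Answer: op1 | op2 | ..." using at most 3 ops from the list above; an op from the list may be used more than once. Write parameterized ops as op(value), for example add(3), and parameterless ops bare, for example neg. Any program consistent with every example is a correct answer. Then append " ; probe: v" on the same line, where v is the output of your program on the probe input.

add(3) | neg ; probe: -40

Check, running the answer program on each example:
  -13 -> -10 -> 10
  -4 -> -1 -> 1
  47 -> 50 -> -50
  probe: 37 -> 40 -> -40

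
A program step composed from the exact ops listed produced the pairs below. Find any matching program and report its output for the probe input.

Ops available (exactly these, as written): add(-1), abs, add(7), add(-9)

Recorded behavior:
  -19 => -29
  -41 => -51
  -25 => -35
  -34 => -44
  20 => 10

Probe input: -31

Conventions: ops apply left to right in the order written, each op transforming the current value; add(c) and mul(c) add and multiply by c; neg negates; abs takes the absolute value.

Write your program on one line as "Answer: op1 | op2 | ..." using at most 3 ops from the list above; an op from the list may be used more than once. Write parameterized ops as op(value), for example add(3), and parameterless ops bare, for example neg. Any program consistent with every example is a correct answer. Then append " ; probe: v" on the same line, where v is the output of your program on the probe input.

add(-9) | add(-1) ; probe: -41

Check, running the answer program on each example:
  -19 -> -28 -> -29
  -41 -> -50 -> -51
  -25 -> -34 -> -35
  -34 -> -43 -> -44
  20 -> 11 -> 10
  probe: -31 -> -40 -> -41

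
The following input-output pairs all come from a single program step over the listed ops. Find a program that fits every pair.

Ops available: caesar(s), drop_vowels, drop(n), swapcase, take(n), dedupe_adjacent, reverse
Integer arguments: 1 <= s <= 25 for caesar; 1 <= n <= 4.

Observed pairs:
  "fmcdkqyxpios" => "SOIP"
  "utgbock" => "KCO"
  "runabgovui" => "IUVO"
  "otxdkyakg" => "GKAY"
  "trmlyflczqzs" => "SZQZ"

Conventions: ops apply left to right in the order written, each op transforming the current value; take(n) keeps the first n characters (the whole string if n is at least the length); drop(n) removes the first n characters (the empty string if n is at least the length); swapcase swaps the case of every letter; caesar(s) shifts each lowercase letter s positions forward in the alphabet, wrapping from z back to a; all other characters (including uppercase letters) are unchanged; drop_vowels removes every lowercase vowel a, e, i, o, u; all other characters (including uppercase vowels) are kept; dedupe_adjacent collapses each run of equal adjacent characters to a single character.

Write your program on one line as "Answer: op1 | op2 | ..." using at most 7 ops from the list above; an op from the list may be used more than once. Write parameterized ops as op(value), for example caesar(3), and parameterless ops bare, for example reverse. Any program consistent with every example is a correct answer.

drop(4) | swapcase | reverse | swapcase | take(4) | swapcase

Check, running the answer program on each example:
  "fmcdkqyxpios" -> "kqyxpios" -> "KQYXPIOS" -> "SOIPXYQK" -> "soipxyqk" -> "soip" -> "SOIP"
  "utgbock" -> "ock" -> "OCK" -> "KCO" -> "kco" -> "kco" -> "KCO"
  "runabgovui" -> "bgovui" -> "BGOVUI" -> "IUVOGB" -> "iuvogb" -> "iuvo" -> "IUVO"
  "otxdkyakg" -> "kyakg" -> "KYAKG" -> "GKAYK" -> "gkayk" -> "gkay" -> "GKAY"
  "trmlyflczqzs" -> "yflczqzs" -> "YFLCZQZS" -> "SZQZCLFY" -> "szqzclfy" -> "szqz" -> "SZQZ"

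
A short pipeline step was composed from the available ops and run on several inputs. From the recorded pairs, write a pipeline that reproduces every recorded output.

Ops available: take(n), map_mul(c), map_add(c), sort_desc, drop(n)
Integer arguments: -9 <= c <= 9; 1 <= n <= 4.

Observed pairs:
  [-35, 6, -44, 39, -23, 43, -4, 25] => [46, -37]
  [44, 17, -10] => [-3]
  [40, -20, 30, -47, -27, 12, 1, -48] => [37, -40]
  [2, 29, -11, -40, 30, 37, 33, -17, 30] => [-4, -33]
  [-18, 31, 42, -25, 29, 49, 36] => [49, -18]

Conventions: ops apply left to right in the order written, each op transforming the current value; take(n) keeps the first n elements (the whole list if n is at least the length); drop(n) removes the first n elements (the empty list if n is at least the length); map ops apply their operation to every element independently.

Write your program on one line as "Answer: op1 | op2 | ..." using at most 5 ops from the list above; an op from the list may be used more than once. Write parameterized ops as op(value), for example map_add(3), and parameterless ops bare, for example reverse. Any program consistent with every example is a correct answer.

map_add(7) | drop(2) | take(2) | sort_desc

Check, running the answer program on each example:
  [-35, 6, -44, 39, -23, 43, -4, 25] -> [-28, 13, -37, 46, -16, 50, 3, 32] -> [-37, 46, -16, 50, 3, 32] -> [-37, 46] -> [46, -37]
  [44, 17, -10] -> [51, 24, -3] -> [-3] -> [-3] -> [-3]
  [40, -20, 30, -47, -27, 12, 1, -48] -> [47, -13, 37, -40, -20, 19, 8, -41] -> [37, -40, -20, 19, 8, -41] -> [37, -40] -> [37, -40]
  [2, 29, -11, -40, 30, 37, 33, -17, 30] -> [9, 36, -4, -33, 37, 44, 40, -10, 37] -> [-4, -33, 37, 44, 40, -10, 37] -> [-4, -33] -> [-4, -33]
  [-18, 31, 42, -25, 29, 49, 36] -> [-11, 38, 49, -18, 36, 56, 43] -> [49, -18, 36, 56, 43] -> [49, -18] -> [49, -18]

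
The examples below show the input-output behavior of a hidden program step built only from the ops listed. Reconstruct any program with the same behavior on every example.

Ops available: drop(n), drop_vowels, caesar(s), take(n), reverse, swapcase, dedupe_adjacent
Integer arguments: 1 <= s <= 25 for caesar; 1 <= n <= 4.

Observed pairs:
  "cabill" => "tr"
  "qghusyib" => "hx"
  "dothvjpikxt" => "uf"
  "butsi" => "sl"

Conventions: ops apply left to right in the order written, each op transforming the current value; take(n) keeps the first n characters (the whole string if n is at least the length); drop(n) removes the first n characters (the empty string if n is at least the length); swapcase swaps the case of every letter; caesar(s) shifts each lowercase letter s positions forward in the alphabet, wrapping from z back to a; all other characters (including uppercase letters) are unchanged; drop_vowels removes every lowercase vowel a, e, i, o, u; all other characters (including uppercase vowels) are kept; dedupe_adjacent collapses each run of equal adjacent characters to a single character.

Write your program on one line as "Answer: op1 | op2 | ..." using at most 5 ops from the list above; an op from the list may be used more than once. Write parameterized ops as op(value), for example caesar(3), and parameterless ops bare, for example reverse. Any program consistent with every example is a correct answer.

swapcase | take(2) | swapcase | caesar(17)

Check, running the answer program on each example:
  "cabill" -> "CABILL" -> "CA" -> "ca" -> "tr"
  "qghusyib" -> "QGHUSYIB" -> "QG" -> "qg" -> "hx"
  "dothvjpikxt" -> "DOTHVJPIKXT" -> "DO" -> "do" -> "uf"
  "butsi" -> "BUTSI" -> "BU" -> "bu" -> "sl"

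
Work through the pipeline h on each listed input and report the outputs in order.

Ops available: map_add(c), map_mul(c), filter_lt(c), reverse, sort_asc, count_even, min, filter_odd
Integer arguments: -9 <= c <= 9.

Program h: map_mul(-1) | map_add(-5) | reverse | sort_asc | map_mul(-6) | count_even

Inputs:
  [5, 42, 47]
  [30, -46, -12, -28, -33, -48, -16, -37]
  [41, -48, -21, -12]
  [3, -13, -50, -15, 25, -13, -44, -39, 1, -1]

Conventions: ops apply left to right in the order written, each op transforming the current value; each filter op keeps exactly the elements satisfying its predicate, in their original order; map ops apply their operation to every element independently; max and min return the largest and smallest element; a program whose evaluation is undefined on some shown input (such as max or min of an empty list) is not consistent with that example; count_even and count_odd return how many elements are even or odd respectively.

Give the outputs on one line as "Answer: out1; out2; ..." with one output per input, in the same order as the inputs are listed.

Execution, op by op:
  [5, 42, 47] -> [-5, -42, -47] -> [-10, -47, -52] -> [-52, -47, -10] -> [-52, -47, -10] -> [312, 282, 60] -> 3
  [30, -46, -12, -28, -33, -48, -16, -37] -> [-30, 46, 12, 28, 33, 48, 16, 37] -> [-35, 41, 7, 23, 28, 43, 11, 32] -> [32, 11, 43, 28, 23, 7, 41, -35] -> [-35, 7, 11, 23, 28, 32, 41, 43] -> [210, -42, -66, -138, -168, -192, -246, -258] -> 8
  [41, -48, -21, -12] -> [-41, 48, 21, 12] -> [-46, 43, 16, 7] -> [7, 16, 43, -46] -> [-46, 7, 16, 43] -> [276, -42, -96, -258] -> 4
  [3, -13, -50, -15, 25, -13, -44, -39, 1, -1] -> [-3, 13, 50, 15, -25, 13, 44, 39, -1, 1] -> [-8, 8, 45, 10, -30, 8, 39, 34, -6, -4] -> [-4, -6, 34, 39, 8, -30, 10, 45, 8, -8] -> [-30, -8, -6, -4, 8, 8, 10, 34, 39, 45] -> [180, 48, 36, 24, -48, -48, -60, -204, -234, -270] -> 10

3; 8; 4; 10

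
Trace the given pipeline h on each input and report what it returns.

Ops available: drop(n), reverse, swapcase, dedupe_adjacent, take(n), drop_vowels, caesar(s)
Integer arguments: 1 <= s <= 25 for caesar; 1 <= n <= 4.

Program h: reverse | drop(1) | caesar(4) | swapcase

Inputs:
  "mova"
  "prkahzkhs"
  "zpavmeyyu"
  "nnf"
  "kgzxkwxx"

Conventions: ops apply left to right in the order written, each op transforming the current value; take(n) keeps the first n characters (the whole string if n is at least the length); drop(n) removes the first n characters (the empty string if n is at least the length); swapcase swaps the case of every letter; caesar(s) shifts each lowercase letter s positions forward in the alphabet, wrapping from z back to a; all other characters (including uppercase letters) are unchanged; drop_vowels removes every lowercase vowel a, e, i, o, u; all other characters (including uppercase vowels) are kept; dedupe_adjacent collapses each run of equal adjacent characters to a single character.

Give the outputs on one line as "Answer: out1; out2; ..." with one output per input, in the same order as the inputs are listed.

"ZSQ"; "LODLEOVT"; "CCIQZETD"; "RR"; "BAOBDKO"

Execution, op by op:
  "mova" -> "avom" -> "vom" -> "zsq" -> "ZSQ"
  "prkahzkhs" -> "shkzhakrp" -> "hkzhakrp" -> "lodleovt" -> "LODLEOVT"
  "zpavmeyyu" -> "uyyemvapz" -> "yyemvapz" -> "cciqzetd" -> "CCIQZETD"
  "nnf" -> "fnn" -> "nn" -> "rr" -> "RR"
  "kgzxkwxx" -> "xxwkxzgk" -> "xwkxzgk" -> "baobdko" -> "BAOBDKO"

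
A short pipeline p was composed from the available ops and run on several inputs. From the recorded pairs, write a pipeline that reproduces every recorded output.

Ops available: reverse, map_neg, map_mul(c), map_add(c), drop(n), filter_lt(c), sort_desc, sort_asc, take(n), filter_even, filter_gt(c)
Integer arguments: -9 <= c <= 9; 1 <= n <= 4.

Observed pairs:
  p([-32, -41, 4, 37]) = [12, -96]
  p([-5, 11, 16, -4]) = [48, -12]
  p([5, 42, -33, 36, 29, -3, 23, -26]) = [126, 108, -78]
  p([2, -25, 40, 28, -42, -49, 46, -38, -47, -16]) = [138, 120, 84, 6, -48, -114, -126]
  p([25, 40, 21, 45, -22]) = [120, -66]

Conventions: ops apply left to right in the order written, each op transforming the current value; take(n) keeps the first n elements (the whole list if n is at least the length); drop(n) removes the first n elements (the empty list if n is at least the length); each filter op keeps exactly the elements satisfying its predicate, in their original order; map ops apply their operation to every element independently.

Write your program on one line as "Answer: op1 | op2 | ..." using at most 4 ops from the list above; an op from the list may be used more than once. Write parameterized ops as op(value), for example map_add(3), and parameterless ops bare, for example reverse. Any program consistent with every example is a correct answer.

filter_even | sort_asc | reverse | map_mul(3)

Check, running the answer program on each example:
  [-32, -41, 4, 37] -> [-32, 4] -> [-32, 4] -> [4, -32] -> [12, -96]
  [-5, 11, 16, -4] -> [16, -4] -> [-4, 16] -> [16, -4] -> [48, -12]
  [5, 42, -33, 36, 29, -3, 23, -26] -> [42, 36, -26] -> [-26, 36, 42] -> [42, 36, -26] -> [126, 108, -78]
  [2, -25, 40, 28, -42, -49, 46, -38, -47, -16] -> [2, 40, 28, -42, 46, -38, -16] -> [-42, -38, -16, 2, 28, 40, 46] -> [46, 40, 28, 2, -16, -38, -42] -> [138, 120, 84, 6, -48, -114, -126]
  [25, 40, 21, 45, -22] -> [40, -22] -> [-22, 40] -> [40, -22] -> [120, -66]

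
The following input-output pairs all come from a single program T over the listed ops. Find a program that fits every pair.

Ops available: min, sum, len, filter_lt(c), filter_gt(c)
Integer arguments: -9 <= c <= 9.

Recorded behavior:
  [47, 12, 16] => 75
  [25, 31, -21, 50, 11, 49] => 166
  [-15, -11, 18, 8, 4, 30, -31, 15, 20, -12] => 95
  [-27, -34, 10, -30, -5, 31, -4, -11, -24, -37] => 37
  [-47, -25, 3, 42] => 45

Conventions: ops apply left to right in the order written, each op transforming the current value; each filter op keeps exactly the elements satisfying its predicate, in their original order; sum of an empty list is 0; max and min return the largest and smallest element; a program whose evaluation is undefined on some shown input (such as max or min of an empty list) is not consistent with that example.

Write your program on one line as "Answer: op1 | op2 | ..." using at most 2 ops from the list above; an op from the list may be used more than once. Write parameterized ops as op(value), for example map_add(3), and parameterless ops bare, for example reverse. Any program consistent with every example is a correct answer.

filter_gt(-5) | sum

Check, running the answer program on each example:
  [47, 12, 16] -> [47, 12, 16] -> 75
  [25, 31, -21, 50, 11, 49] -> [25, 31, 50, 11, 49] -> 166
  [-15, -11, 18, 8, 4, 30, -31, 15, 20, -12] -> [18, 8, 4, 30, 15, 20] -> 95
  [-27, -34, 10, -30, -5, 31, -4, -11, -24, -37] -> [10, 31, -4] -> 37
  [-47, -25, 3, 42] -> [3, 42] -> 45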